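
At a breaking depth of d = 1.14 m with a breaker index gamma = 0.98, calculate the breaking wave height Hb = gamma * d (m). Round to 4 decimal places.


Hb = gamma * d
Hb = 0.98 * 1.14
Hb = 1.1172 m

1.1172


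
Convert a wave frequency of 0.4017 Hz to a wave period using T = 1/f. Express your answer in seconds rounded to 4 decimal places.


T = 1 / f
T = 1 / 0.4017
T = 2.4894 s

2.4894


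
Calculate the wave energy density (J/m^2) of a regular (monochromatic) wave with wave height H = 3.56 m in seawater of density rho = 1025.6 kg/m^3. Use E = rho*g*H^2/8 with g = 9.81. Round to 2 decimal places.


E = (1/8) * rho * g * H^2
E = (1/8) * 1025.6 * 9.81 * 3.56^2
E = 0.125 * 1025.6 * 9.81 * 12.6736
E = 15938.85 J/m^2

15938.85


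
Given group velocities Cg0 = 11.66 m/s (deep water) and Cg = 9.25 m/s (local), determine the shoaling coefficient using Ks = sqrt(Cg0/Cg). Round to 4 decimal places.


Ks = sqrt(Cg0 / Cg)
Ks = sqrt(11.66 / 9.25)
Ks = sqrt(1.2605)
Ks = 1.1227

1.1227


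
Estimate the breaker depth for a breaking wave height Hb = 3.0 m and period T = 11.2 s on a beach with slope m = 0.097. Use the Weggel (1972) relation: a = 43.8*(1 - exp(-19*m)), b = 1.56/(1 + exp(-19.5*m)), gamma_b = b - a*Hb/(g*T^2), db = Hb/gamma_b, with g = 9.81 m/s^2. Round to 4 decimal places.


a = 43.8 * (1 - exp(-19 * m))
exp(-19 * 0.097) = exp(-1.8430) = 0.158342
a = 43.8 * (1 - 0.158342) = 36.864634
b = 1.56 / (1 + exp(-19.5 * m))
exp(-19.5 * 0.097) = exp(-1.8915) = 0.150845
b = 1.56 / (1 + 0.150845) = 1.355525
Hb / (g * T^2) = 3.0 / (9.81 * 11.2^2) = 3.0 / 1230.5664 = 0.00243790
gamma_b = b - a * Hb/(g*T^2) = 1.355525 - 36.864634 * 0.00243790 = 1.265653
db = Hb / gamma_b = 3.0 / 1.265653
db = 2.3703 m

2.3703


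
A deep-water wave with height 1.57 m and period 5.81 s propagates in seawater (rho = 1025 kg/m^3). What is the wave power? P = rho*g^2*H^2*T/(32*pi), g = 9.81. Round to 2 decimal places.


P = rho * g^2 * H^2 * T / (32 * pi)
P = 1025 * 9.81^2 * 1.57^2 * 5.81 / (32 * pi)
P = 1025 * 96.2361 * 2.4649 * 5.81 / 100.53096
P = 14051.98 W/m

14051.98


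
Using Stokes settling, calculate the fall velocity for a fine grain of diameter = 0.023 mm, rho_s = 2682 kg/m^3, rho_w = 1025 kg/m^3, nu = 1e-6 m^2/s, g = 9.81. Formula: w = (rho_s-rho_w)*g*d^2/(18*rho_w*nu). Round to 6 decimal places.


w = (rho_s - rho_w) * g * d^2 / (18 * rho_w * nu)
d = 0.023 mm = 0.000023 m
rho_s - rho_w = 2682 - 1025 = 1657
Numerator = 1657 * 9.81 * (0.000023)^2 = 0.000008598985
Denominator = 18 * 1025 * 1e-6 = 0.018450
w = 0.000466 m/s

0.000466


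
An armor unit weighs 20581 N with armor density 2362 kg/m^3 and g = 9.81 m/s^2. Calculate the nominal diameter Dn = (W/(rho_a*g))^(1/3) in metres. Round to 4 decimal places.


V = W / (rho_a * g)
V = 20581 / (2362 * 9.81)
V = 20581 / 23171.22
V = 0.888214 m^3
Dn = V^(1/3) = 0.888214^(1/3)
Dn = 0.9613 m

0.9613


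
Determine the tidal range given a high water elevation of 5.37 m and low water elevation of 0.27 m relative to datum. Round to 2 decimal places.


Tidal range = High water - Low water
Tidal range = 5.37 - (0.27)
Tidal range = 5.10 m

5.10


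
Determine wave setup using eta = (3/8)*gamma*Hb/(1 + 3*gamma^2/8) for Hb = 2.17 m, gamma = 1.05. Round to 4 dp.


eta = (3/8) * gamma * Hb / (1 + 3*gamma^2/8)
Numerator = (3/8) * 1.05 * 2.17 = 0.854438
Denominator = 1 + 3*1.05^2/8 = 1 + 0.413438 = 1.413438
eta = 0.854438 / 1.413438
eta = 0.6045 m

0.6045


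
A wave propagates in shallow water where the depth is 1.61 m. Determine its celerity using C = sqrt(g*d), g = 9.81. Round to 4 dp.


Using the shallow-water approximation:
C = sqrt(g * d) = sqrt(9.81 * 1.61)
C = sqrt(15.7941)
C = 3.9742 m/s

3.9742


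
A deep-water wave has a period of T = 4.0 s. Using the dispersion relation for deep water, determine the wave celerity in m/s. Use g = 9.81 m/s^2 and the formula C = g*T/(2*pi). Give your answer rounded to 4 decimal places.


We use the deep-water celerity formula:
C = g * T / (2 * pi)
C = 9.81 * 4.0 / (2 * 3.14159...)
C = 39.240000 / 6.283185
C = 6.2452 m/s

6.2452


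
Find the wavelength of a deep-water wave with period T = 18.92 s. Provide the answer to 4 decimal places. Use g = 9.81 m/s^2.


L0 = g * T^2 / (2 * pi)
L0 = 9.81 * 18.92^2 / (2 * pi)
L0 = 9.81 * 357.9664 / 6.28319
L0 = 3511.6504 / 6.28319
L0 = 558.8965 m

558.8965


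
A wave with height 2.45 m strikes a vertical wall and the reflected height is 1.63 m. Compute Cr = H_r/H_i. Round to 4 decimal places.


Cr = H_r / H_i
Cr = 1.63 / 2.45
Cr = 0.6653

0.6653


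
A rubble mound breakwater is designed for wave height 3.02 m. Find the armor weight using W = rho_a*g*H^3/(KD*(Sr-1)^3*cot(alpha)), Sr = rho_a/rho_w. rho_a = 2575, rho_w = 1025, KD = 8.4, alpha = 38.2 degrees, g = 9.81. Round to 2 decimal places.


Sr = rho_a / rho_w = 2575 / 1025 = 2.512195
(Sr - 1) = 1.512195
(Sr - 1)^3 = 3.457988
cot(38.2) = 1 / tan(38.2) = 1 / 0.786922 = 1.270773
Numerator = 2575 * 9.81 * 3.02^3 = 695772.1958
Denominator = 8.4 * 3.457988 * 1.270773 = 36.912280
W = 695772.1958 / 36.912280
W = 18849.34 N

18849.34


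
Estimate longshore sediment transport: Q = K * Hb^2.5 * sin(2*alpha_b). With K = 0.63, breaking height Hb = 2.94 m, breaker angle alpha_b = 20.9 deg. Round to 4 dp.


Q = K * Hb^2.5 * sin(2 * alpha_b)
Hb^2.5 = 2.94^2.5 = 14.820687
sin(2 * 20.9) = sin(41.8) = 0.666532
Q = 0.63 * 14.820687 * 0.666532
Q = 6.2234 m^3/s

6.2234


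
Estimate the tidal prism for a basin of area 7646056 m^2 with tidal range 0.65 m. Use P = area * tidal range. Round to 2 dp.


Tidal prism = Area * Tidal range
P = 7646056 * 0.65
P = 4969936.40 m^3

4969936.40


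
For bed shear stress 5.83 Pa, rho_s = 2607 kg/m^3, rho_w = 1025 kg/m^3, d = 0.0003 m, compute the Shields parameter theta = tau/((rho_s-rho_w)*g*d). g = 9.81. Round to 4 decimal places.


theta = tau / ((rho_s - rho_w) * g * d)
rho_s - rho_w = 2607 - 1025 = 1582
Denominator = 1582 * 9.81 * 0.0003 = 4.655826
theta = 5.83 / 4.655826
theta = 1.2522

1.2522


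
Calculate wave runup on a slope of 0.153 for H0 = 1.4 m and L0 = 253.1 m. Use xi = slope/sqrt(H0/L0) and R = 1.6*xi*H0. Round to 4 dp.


xi = slope / sqrt(H0/L0)
H0/L0 = 1.4/253.1 = 0.005531
sqrt(0.005531) = 0.074373
xi = 0.153 / 0.074373 = 2.057186
R = 1.6 * xi * H0 = 1.6 * 2.057186 * 1.4
R = 4.6081 m

4.6081


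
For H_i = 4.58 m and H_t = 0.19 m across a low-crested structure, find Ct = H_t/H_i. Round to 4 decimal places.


Ct = H_t / H_i
Ct = 0.19 / 4.58
Ct = 0.0415

0.0415


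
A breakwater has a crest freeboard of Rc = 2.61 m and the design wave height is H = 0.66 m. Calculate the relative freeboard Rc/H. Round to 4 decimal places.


Relative freeboard = Rc / H
= 2.61 / 0.66
= 3.9545

3.9545


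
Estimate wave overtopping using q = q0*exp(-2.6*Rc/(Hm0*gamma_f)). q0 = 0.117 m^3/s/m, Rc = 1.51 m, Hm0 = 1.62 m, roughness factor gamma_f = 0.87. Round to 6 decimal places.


q = q0 * exp(-2.6 * Rc / (Hm0 * gamma_f))
Exponent = -2.6 * 1.51 / (1.62 * 0.87)
= -2.6 * 1.51 / 1.4094
= -2.785583
exp(-2.785583) = 0.061693
q = 0.117 * 0.061693
q = 0.007218 m^3/s/m

0.007218


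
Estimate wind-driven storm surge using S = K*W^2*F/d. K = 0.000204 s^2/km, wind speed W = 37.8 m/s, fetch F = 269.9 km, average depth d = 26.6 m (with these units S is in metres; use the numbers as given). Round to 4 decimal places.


S = K * W^2 * F / d
W^2 = 37.8^2 = 1428.84
S = 0.000204 * 1428.84 * 269.9 / 26.6
Numerator = 0.000204 * 1428.84 * 269.9 = 78.671359
S = 78.671359 / 26.6 = 2.9576 m

2.9576


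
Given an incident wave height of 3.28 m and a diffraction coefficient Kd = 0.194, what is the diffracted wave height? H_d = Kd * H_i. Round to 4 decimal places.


H_d = Kd * H_i
H_d = 0.194 * 3.28
H_d = 0.6363 m

0.6363


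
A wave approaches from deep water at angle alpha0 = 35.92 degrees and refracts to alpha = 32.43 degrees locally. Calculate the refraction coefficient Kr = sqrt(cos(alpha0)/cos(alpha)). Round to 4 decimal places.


Kr = sqrt(cos(alpha0) / cos(alpha))
cos(35.92) = 0.809837
cos(32.43) = 0.844047
Kr = sqrt(0.809837 / 0.844047)
Kr = sqrt(0.959469)
Kr = 0.9795

0.9795


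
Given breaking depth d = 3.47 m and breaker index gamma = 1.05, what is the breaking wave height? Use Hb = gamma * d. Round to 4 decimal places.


Hb = gamma * d
Hb = 1.05 * 3.47
Hb = 3.6435 m

3.6435


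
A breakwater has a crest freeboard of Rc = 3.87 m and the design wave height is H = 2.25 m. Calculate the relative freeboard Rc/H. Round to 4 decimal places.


Relative freeboard = Rc / H
= 3.87 / 2.25
= 1.7200

1.7200


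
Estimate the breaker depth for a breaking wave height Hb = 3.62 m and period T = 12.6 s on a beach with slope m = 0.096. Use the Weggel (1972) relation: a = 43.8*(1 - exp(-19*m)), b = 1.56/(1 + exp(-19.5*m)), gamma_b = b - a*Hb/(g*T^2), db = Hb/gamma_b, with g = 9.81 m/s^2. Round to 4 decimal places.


a = 43.8 * (1 - exp(-19 * m))
exp(-19 * 0.096) = exp(-1.8240) = 0.161379
a = 43.8 * (1 - 0.161379) = 36.731602
b = 1.56 / (1 + exp(-19.5 * m))
exp(-19.5 * 0.096) = exp(-1.8720) = 0.153816
b = 1.56 / (1 + 0.153816) = 1.352036
Hb / (g * T^2) = 3.62 / (9.81 * 12.6^2) = 3.62 / 1557.4356 = 0.00232433
gamma_b = b - a * Hb/(g*T^2) = 1.352036 - 36.731602 * 0.00232433 = 1.266659
db = Hb / gamma_b = 3.62 / 1.266659
db = 2.8579 m

2.8579


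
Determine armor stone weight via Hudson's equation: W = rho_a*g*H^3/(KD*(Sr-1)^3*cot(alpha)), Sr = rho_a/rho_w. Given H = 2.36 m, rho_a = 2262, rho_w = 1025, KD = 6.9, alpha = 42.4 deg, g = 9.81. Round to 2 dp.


Sr = rho_a / rho_w = 2262 / 1025 = 2.206829
(Sr - 1) = 1.206829
(Sr - 1)^3 = 1.757671
cot(42.4) = 1 / tan(42.4) = 1 / 0.913125 = 1.095140
Numerator = 2262 * 9.81 * 2.36^3 = 291673.9324
Denominator = 6.9 * 1.757671 * 1.095140 = 13.281775
W = 291673.9324 / 13.281775
W = 21960.46 N

21960.46


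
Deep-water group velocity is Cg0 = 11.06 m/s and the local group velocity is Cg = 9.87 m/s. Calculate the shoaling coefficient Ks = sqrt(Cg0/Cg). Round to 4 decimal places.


Ks = sqrt(Cg0 / Cg)
Ks = sqrt(11.06 / 9.87)
Ks = sqrt(1.1206)
Ks = 1.0586

1.0586


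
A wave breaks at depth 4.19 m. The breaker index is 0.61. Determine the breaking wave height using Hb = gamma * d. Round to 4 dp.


Hb = gamma * d
Hb = 0.61 * 4.19
Hb = 2.5559 m

2.5559


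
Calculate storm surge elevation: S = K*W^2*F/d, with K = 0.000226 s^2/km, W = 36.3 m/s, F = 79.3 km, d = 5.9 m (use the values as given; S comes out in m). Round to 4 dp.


S = K * W^2 * F / d
W^2 = 36.3^2 = 1317.69
S = 0.000226 * 1317.69 * 79.3 / 5.9
Numerator = 0.000226 * 1317.69 * 79.3 = 23.615377
S = 23.615377 / 5.9 = 4.0026 m

4.0026


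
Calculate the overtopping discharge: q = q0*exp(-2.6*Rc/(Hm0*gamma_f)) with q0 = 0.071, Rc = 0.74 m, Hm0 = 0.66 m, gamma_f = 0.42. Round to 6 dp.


q = q0 * exp(-2.6 * Rc / (Hm0 * gamma_f))
Exponent = -2.6 * 0.74 / (0.66 * 0.42)
= -2.6 * 0.74 / 0.2772
= -6.940837
exp(-6.940837) = 0.000967
q = 0.071 * 0.000967
q = 0.000069 m^3/s/m

0.000069


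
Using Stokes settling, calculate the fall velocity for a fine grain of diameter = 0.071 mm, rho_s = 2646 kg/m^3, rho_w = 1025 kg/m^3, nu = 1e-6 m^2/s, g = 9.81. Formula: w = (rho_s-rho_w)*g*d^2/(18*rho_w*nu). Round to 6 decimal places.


w = (rho_s - rho_w) * g * d^2 / (18 * rho_w * nu)
d = 0.071 mm = 0.000071 m
rho_s - rho_w = 2646 - 1025 = 1621
Numerator = 1621 * 9.81 * (0.000071)^2 = 0.000080162032
Denominator = 18 * 1025 * 1e-6 = 0.018450
w = 0.004345 m/s

0.004345


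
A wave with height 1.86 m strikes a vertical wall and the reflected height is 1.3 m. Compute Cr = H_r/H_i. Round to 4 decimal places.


Cr = H_r / H_i
Cr = 1.3 / 1.86
Cr = 0.6989

0.6989


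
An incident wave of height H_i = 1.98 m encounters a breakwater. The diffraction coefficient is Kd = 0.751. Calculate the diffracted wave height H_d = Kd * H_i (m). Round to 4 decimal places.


H_d = Kd * H_i
H_d = 0.751 * 1.98
H_d = 1.4870 m

1.4870


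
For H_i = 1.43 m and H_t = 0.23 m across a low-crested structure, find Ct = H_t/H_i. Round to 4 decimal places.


Ct = H_t / H_i
Ct = 0.23 / 1.43
Ct = 0.1608

0.1608


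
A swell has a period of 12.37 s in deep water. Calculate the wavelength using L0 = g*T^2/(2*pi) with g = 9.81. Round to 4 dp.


L0 = g * T^2 / (2 * pi)
L0 = 9.81 * 12.37^2 / (2 * pi)
L0 = 9.81 * 153.0169 / 6.28319
L0 = 1501.0958 / 6.28319
L0 = 238.9068 m

238.9068


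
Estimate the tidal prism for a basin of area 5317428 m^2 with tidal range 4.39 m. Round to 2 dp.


Tidal prism = Area * Tidal range
P = 5317428 * 4.39
P = 23343508.92 m^3

23343508.92


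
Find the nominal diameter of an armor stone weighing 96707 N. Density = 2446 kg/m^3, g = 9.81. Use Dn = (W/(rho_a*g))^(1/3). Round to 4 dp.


V = W / (rho_a * g)
V = 96707 / (2446 * 9.81)
V = 96707 / 23995.26
V = 4.030254 m^3
Dn = V^(1/3) = 4.030254^(1/3)
Dn = 1.5914 m

1.5914


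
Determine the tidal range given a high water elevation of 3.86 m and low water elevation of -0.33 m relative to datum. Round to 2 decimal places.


Tidal range = High water - Low water
Tidal range = 3.86 - (-0.33)
Tidal range = 4.19 m

4.19


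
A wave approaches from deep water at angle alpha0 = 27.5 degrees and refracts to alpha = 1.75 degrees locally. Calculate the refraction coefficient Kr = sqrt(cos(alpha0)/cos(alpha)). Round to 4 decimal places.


Kr = sqrt(cos(alpha0) / cos(alpha))
cos(27.5) = 0.887011
cos(1.75) = 0.999534
Kr = sqrt(0.887011 / 0.999534)
Kr = sqrt(0.887425)
Kr = 0.9420

0.9420


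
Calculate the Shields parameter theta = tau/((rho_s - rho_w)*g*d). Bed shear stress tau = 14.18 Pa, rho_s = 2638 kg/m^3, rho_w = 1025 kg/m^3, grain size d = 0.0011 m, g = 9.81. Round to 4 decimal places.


theta = tau / ((rho_s - rho_w) * g * d)
rho_s - rho_w = 2638 - 1025 = 1613
Denominator = 1613 * 9.81 * 0.0011 = 17.405883
theta = 14.18 / 17.405883
theta = 0.8147

0.8147


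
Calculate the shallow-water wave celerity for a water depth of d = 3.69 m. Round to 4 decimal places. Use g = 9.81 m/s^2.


Using the shallow-water approximation:
C = sqrt(g * d) = sqrt(9.81 * 3.69)
C = sqrt(36.1989)
C = 6.0166 m/s

6.0166


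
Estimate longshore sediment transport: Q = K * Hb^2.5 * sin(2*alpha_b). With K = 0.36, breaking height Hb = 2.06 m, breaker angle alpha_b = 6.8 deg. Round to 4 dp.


Q = K * Hb^2.5 * sin(2 * alpha_b)
Hb^2.5 = 2.06^2.5 = 6.090712
sin(2 * 6.8) = sin(13.6) = 0.235142
Q = 0.36 * 6.090712 * 0.235142
Q = 0.5156 m^3/s

0.5156


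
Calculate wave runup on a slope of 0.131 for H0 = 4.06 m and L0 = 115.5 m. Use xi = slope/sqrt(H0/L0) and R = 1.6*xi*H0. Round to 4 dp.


xi = slope / sqrt(H0/L0)
H0/L0 = 4.06/115.5 = 0.035152
sqrt(0.035152) = 0.187487
xi = 0.131 / 0.187487 = 0.698714
R = 1.6 * xi * H0 = 1.6 * 0.698714 * 4.06
R = 4.5388 m

4.5388


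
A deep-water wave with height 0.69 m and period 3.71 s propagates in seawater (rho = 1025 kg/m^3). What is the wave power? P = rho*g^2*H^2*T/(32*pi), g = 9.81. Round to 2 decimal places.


P = rho * g^2 * H^2 * T / (32 * pi)
P = 1025 * 9.81^2 * 0.69^2 * 3.71 / (32 * pi)
P = 1025 * 96.2361 * 0.4761 * 3.71 / 100.53096
P = 1733.14 W/m

1733.14


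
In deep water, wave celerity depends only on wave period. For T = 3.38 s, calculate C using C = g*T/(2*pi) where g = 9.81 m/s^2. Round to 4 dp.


We use the deep-water celerity formula:
C = g * T / (2 * pi)
C = 9.81 * 3.38 / (2 * 3.14159...)
C = 33.157800 / 6.283185
C = 5.2772 m/s

5.2772


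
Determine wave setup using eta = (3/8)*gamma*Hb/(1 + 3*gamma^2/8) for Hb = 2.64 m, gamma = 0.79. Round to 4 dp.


eta = (3/8) * gamma * Hb / (1 + 3*gamma^2/8)
Numerator = (3/8) * 0.79 * 2.64 = 0.782100
Denominator = 1 + 3*0.79^2/8 = 1 + 0.234038 = 1.234038
eta = 0.782100 / 1.234038
eta = 0.6338 m

0.6338


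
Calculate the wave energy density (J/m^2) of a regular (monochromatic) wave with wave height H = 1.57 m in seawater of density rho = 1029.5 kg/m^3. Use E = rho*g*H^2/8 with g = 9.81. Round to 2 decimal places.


E = (1/8) * rho * g * H^2
E = (1/8) * 1029.5 * 9.81 * 1.57^2
E = 0.125 * 1029.5 * 9.81 * 2.4649
E = 3111.75 J/m^2

3111.75


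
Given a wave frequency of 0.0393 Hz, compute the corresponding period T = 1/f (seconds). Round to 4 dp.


T = 1 / f
T = 1 / 0.0393
T = 25.4453 s

25.4453


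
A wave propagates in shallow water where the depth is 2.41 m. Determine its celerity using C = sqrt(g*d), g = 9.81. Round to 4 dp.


Using the shallow-water approximation:
C = sqrt(g * d) = sqrt(9.81 * 2.41)
C = sqrt(23.6421)
C = 4.8623 m/s

4.8623


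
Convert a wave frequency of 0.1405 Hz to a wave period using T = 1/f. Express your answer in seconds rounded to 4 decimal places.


T = 1 / f
T = 1 / 0.1405
T = 7.1174 s

7.1174


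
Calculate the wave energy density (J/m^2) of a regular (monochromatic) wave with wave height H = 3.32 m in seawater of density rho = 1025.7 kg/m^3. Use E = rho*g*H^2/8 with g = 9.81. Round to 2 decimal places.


E = (1/8) * rho * g * H^2
E = (1/8) * 1025.7 * 9.81 * 3.32^2
E = 0.125 * 1025.7 * 9.81 * 11.0224
E = 13863.58 J/m^2

13863.58


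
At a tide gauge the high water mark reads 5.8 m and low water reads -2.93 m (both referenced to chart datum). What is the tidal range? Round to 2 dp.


Tidal range = High water - Low water
Tidal range = 5.8 - (-2.93)
Tidal range = 8.73 m

8.73


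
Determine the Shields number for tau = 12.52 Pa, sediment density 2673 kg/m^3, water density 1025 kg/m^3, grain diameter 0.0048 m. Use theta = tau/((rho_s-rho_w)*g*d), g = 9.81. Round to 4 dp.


theta = tau / ((rho_s - rho_w) * g * d)
rho_s - rho_w = 2673 - 1025 = 1648
Denominator = 1648 * 9.81 * 0.0048 = 77.601024
theta = 12.52 / 77.601024
theta = 0.1613

0.1613


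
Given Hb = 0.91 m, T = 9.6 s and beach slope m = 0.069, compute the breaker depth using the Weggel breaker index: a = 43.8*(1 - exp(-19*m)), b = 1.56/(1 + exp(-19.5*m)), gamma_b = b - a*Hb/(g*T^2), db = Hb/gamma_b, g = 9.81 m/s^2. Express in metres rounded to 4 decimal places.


a = 43.8 * (1 - exp(-19 * m))
exp(-19 * 0.069) = exp(-1.3110) = 0.269550
a = 43.8 * (1 - 0.269550) = 31.993694
b = 1.56 / (1 + exp(-19.5 * m))
exp(-19.5 * 0.069) = exp(-1.3455) = 0.260409
b = 1.56 / (1 + 0.260409) = 1.237693
Hb / (g * T^2) = 0.91 / (9.81 * 9.6^2) = 0.91 / 904.0896 = 0.00100654
gamma_b = b - a * Hb/(g*T^2) = 1.237693 - 31.993694 * 0.00100654 = 1.205490
db = Hb / gamma_b = 0.91 / 1.205490
db = 0.7549 m

0.7549


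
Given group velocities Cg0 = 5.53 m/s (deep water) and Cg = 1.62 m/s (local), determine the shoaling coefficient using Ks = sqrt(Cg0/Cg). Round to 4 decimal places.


Ks = sqrt(Cg0 / Cg)
Ks = sqrt(5.53 / 1.62)
Ks = sqrt(3.4136)
Ks = 1.8476

1.8476


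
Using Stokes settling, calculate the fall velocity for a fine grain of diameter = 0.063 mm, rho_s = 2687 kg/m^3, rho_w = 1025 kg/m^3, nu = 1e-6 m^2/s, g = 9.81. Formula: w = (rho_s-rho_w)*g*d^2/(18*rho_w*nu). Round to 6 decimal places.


w = (rho_s - rho_w) * g * d^2 / (18 * rho_w * nu)
d = 0.063 mm = 0.000063 m
rho_s - rho_w = 2687 - 1025 = 1662
Numerator = 1662 * 9.81 * (0.000063)^2 = 0.000064711449
Denominator = 18 * 1025 * 1e-6 = 0.018450
w = 0.003507 m/s

0.003507


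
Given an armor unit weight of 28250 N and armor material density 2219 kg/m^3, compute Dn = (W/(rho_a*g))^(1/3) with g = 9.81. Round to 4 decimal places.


V = W / (rho_a * g)
V = 28250 / (2219 * 9.81)
V = 28250 / 21768.39
V = 1.297753 m^3
Dn = V^(1/3) = 1.297753^(1/3)
Dn = 1.0908 m

1.0908


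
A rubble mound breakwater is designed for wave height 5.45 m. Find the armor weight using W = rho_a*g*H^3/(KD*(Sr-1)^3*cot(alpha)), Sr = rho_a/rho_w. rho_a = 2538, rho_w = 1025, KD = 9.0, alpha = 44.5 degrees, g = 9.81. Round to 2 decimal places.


Sr = rho_a / rho_w = 2538 / 1025 = 2.476098
(Sr - 1) = 1.476098
(Sr - 1)^3 = 3.216216
cot(44.5) = 1 / tan(44.5) = 1 / 0.982697 = 1.017607
Numerator = 2538 * 9.81 * 5.45^3 = 4030418.3920
Denominator = 9.0 * 3.216216 * 1.017607 = 29.455605
W = 4030418.3920 / 29.455605
W = 136830.27 N

136830.27


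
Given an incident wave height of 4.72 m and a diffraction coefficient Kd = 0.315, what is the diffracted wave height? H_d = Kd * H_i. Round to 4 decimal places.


H_d = Kd * H_i
H_d = 0.315 * 4.72
H_d = 1.4868 m

1.4868


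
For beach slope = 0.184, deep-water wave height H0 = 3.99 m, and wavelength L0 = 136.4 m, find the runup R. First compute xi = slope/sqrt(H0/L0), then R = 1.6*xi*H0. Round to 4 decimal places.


xi = slope / sqrt(H0/L0)
H0/L0 = 3.99/136.4 = 0.029252
sqrt(0.029252) = 0.171033
xi = 0.184 / 0.171033 = 1.075817
R = 1.6 * xi * H0 = 1.6 * 1.075817 * 3.99
R = 6.8680 m

6.8680


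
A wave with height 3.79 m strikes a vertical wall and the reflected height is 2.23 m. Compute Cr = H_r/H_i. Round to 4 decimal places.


Cr = H_r / H_i
Cr = 2.23 / 3.79
Cr = 0.5884

0.5884


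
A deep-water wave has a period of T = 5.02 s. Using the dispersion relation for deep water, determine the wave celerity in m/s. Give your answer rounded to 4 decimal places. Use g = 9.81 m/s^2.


We use the deep-water celerity formula:
C = g * T / (2 * pi)
C = 9.81 * 5.02 / (2 * 3.14159...)
C = 49.246200 / 6.283185
C = 7.8378 m/s

7.8378


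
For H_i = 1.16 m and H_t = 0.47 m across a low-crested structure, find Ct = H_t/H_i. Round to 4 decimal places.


Ct = H_t / H_i
Ct = 0.47 / 1.16
Ct = 0.4052

0.4052


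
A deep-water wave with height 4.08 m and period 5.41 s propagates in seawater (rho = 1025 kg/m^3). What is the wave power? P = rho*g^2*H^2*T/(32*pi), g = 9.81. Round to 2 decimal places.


P = rho * g^2 * H^2 * T / (32 * pi)
P = 1025 * 9.81^2 * 4.08^2 * 5.41 / (32 * pi)
P = 1025 * 96.2361 * 16.6464 * 5.41 / 100.53096
P = 88364.87 W/m

88364.87


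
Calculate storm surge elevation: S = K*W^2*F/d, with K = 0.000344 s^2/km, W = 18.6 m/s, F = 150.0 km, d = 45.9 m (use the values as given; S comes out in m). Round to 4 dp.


S = K * W^2 * F / d
W^2 = 18.6^2 = 345.96
S = 0.000344 * 345.96 * 150.0 / 45.9
Numerator = 0.000344 * 345.96 * 150.0 = 17.851536
S = 17.851536 / 45.9 = 0.3889 m

0.3889


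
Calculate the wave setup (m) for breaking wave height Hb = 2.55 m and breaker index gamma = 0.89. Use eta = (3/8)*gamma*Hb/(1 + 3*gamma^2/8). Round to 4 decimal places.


eta = (3/8) * gamma * Hb / (1 + 3*gamma^2/8)
Numerator = (3/8) * 0.89 * 2.55 = 0.851062
Denominator = 1 + 3*0.89^2/8 = 1 + 0.297038 = 1.297038
eta = 0.851062 / 1.297038
eta = 0.6562 m

0.6562


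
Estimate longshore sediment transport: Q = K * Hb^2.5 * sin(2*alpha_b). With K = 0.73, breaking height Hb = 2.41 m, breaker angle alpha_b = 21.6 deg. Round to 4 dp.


Q = K * Hb^2.5 * sin(2 * alpha_b)
Hb^2.5 = 2.41^2.5 = 9.016596
sin(2 * 21.6) = sin(43.2) = 0.684547
Q = 0.73 * 9.016596 * 0.684547
Q = 4.5058 m^3/s

4.5058


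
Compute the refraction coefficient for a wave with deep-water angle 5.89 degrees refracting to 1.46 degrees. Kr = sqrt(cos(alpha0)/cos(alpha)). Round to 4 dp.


Kr = sqrt(cos(alpha0) / cos(alpha))
cos(5.89) = 0.994721
cos(1.46) = 0.999675
Kr = sqrt(0.994721 / 0.999675)
Kr = sqrt(0.995044)
Kr = 0.9975

0.9975


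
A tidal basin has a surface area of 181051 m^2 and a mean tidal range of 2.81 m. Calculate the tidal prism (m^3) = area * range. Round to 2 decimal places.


Tidal prism = Area * Tidal range
P = 181051 * 2.81
P = 508753.31 m^3

508753.31


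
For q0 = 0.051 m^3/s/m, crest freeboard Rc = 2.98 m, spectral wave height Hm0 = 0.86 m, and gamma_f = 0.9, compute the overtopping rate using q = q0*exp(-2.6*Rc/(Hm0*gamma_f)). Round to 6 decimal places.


q = q0 * exp(-2.6 * Rc / (Hm0 * gamma_f))
Exponent = -2.6 * 2.98 / (0.86 * 0.9)
= -2.6 * 2.98 / 0.7740
= -10.010336
exp(-10.010336) = 0.000045
q = 0.051 * 0.000045
q = 0.000002 m^3/s/m

0.000002


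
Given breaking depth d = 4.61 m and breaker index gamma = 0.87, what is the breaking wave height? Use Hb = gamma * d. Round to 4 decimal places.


Hb = gamma * d
Hb = 0.87 * 4.61
Hb = 4.0107 m

4.0107


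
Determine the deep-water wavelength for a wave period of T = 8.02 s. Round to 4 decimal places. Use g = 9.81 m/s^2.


L0 = g * T^2 / (2 * pi)
L0 = 9.81 * 8.02^2 / (2 * pi)
L0 = 9.81 * 64.3204 / 6.28319
L0 = 630.9831 / 6.28319
L0 = 100.4241 m

100.4241


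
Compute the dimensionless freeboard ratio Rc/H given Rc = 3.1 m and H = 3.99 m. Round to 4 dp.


Relative freeboard = Rc / H
= 3.1 / 3.99
= 0.7769

0.7769


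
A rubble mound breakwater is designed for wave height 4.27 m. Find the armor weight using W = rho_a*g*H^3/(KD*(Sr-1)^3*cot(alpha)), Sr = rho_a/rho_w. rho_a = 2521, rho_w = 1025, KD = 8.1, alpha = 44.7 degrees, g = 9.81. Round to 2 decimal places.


Sr = rho_a / rho_w = 2521 / 1025 = 2.459512
(Sr - 1) = 1.459512
(Sr - 1)^3 = 3.109018
cot(44.7) = 1 / tan(44.7) = 1 / 0.989582 = 1.010527
Numerator = 2521 * 9.81 * 4.27^3 = 1925419.9976
Denominator = 8.1 * 3.109018 * 1.010527 = 25.448150
W = 1925419.9976 / 25.448150
W = 75660.51 N

75660.51


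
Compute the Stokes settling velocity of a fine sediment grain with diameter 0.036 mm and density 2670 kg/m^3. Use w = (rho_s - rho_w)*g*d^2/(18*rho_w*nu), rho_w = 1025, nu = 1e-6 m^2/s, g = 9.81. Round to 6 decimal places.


w = (rho_s - rho_w) * g * d^2 / (18 * rho_w * nu)
d = 0.036 mm = 0.000036 m
rho_s - rho_w = 2670 - 1025 = 1645
Numerator = 1645 * 9.81 * (0.000036)^2 = 0.000020914135
Denominator = 18 * 1025 * 1e-6 = 0.018450
w = 0.001134 m/s

0.001134


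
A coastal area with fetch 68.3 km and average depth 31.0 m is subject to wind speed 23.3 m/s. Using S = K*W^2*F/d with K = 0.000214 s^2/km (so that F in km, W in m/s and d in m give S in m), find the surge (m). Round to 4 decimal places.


S = K * W^2 * F / d
W^2 = 23.3^2 = 542.89
S = 0.000214 * 542.89 * 68.3 / 31.0
Numerator = 0.000214 * 542.89 * 68.3 = 7.934989
S = 7.934989 / 31.0 = 0.2560 m

0.2560


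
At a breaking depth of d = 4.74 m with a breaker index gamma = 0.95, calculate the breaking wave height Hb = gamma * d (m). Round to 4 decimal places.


Hb = gamma * d
Hb = 0.95 * 4.74
Hb = 4.5030 m

4.5030


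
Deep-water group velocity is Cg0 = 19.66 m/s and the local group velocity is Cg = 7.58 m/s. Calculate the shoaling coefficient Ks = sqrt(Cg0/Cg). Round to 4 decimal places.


Ks = sqrt(Cg0 / Cg)
Ks = sqrt(19.66 / 7.58)
Ks = sqrt(2.5937)
Ks = 1.6105

1.6105


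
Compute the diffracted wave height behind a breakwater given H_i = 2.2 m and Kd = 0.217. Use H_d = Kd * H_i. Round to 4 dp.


H_d = Kd * H_i
H_d = 0.217 * 2.2
H_d = 0.4774 m

0.4774


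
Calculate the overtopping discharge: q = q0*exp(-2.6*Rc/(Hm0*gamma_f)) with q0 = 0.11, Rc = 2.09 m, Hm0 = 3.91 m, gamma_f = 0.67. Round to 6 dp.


q = q0 * exp(-2.6 * Rc / (Hm0 * gamma_f))
Exponent = -2.6 * 2.09 / (3.91 * 0.67)
= -2.6 * 2.09 / 2.6197
= -2.074283
exp(-2.074283) = 0.125646
q = 0.11 * 0.125646
q = 0.013821 m^3/s/m

0.013821


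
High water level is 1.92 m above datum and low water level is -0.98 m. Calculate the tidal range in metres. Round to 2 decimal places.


Tidal range = High water - Low water
Tidal range = 1.92 - (-0.98)
Tidal range = 2.90 m

2.90


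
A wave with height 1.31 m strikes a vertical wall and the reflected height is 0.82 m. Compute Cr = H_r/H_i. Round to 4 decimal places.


Cr = H_r / H_i
Cr = 0.82 / 1.31
Cr = 0.6260

0.6260


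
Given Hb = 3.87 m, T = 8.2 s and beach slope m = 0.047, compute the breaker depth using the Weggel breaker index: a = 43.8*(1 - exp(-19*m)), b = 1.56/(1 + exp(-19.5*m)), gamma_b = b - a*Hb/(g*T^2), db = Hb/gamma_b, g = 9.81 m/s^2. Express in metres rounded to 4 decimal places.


a = 43.8 * (1 - exp(-19 * m))
exp(-19 * 0.047) = exp(-0.8930) = 0.409426
a = 43.8 * (1 - 0.409426) = 25.867157
b = 1.56 / (1 + exp(-19.5 * m))
exp(-19.5 * 0.047) = exp(-0.9165) = 0.399916
b = 1.56 / (1 + 0.399916) = 1.114352
Hb / (g * T^2) = 3.87 / (9.81 * 8.2^2) = 3.87 / 659.6244 = 0.00586698
gamma_b = b - a * Hb/(g*T^2) = 1.114352 - 25.867157 * 0.00586698 = 0.962590
db = Hb / gamma_b = 3.87 / 0.962590
db = 4.0204 m

4.0204


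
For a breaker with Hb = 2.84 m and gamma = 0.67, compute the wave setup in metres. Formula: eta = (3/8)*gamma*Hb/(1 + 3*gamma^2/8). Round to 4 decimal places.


eta = (3/8) * gamma * Hb / (1 + 3*gamma^2/8)
Numerator = (3/8) * 0.67 * 2.84 = 0.713550
Denominator = 1 + 3*0.67^2/8 = 1 + 0.168338 = 1.168338
eta = 0.713550 / 1.168338
eta = 0.6107 m

0.6107


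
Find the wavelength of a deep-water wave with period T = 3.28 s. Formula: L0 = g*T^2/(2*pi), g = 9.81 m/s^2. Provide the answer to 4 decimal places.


L0 = g * T^2 / (2 * pi)
L0 = 9.81 * 3.28^2 / (2 * pi)
L0 = 9.81 * 10.7584 / 6.28319
L0 = 105.5399 / 6.28319
L0 = 16.7972 m

16.7972


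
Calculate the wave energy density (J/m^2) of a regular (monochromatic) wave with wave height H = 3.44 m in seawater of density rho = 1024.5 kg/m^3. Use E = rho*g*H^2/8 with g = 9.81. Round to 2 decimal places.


E = (1/8) * rho * g * H^2
E = (1/8) * 1024.5 * 9.81 * 3.44^2
E = 0.125 * 1024.5 * 9.81 * 11.8336
E = 14866.47 J/m^2

14866.47


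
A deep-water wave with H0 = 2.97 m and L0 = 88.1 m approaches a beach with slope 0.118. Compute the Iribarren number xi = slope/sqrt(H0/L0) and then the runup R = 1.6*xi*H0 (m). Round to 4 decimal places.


xi = slope / sqrt(H0/L0)
H0/L0 = 2.97/88.1 = 0.033712
sqrt(0.033712) = 0.183607
xi = 0.118 / 0.183607 = 0.642675
R = 1.6 * xi * H0 = 1.6 * 0.642675 * 2.97
R = 3.0540 m

3.0540


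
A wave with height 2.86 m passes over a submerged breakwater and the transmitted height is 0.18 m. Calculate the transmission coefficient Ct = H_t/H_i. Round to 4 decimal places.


Ct = H_t / H_i
Ct = 0.18 / 2.86
Ct = 0.0629

0.0629


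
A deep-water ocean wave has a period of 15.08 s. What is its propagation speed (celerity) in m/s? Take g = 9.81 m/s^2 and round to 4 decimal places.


We use the deep-water celerity formula:
C = g * T / (2 * pi)
C = 9.81 * 15.08 / (2 * 3.14159...)
C = 147.934800 / 6.283185
C = 23.5446 m/s

23.5446


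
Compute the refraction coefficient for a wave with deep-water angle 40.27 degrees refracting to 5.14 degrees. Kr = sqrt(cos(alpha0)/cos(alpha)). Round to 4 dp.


Kr = sqrt(cos(alpha0) / cos(alpha))
cos(40.27) = 0.763007
cos(5.14) = 0.995979
Kr = sqrt(0.763007 / 0.995979)
Kr = sqrt(0.766088)
Kr = 0.8753

0.8753


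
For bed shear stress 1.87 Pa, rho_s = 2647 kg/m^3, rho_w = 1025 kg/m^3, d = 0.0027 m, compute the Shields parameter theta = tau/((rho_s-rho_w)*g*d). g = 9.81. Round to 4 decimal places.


theta = tau / ((rho_s - rho_w) * g * d)
rho_s - rho_w = 2647 - 1025 = 1622
Denominator = 1622 * 9.81 * 0.0027 = 42.961914
theta = 1.87 / 42.961914
theta = 0.0435

0.0435


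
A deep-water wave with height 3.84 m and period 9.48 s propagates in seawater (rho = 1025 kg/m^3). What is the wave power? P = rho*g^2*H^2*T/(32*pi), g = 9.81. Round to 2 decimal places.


P = rho * g^2 * H^2 * T / (32 * pi)
P = 1025 * 9.81^2 * 3.84^2 * 9.48 / (32 * pi)
P = 1025 * 96.2361 * 14.7456 * 9.48 / 100.53096
P = 137161.69 W/m

137161.69


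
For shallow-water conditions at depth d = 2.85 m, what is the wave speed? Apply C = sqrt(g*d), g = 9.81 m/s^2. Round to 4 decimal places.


Using the shallow-water approximation:
C = sqrt(g * d) = sqrt(9.81 * 2.85)
C = sqrt(27.9585)
C = 5.2876 m/s

5.2876


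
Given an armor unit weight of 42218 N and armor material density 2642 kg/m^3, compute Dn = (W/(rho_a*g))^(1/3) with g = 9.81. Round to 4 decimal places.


V = W / (rho_a * g)
V = 42218 / (2642 * 9.81)
V = 42218 / 25918.02
V = 1.628905 m^3
Dn = V^(1/3) = 1.628905^(1/3)
Dn = 1.1766 m

1.1766


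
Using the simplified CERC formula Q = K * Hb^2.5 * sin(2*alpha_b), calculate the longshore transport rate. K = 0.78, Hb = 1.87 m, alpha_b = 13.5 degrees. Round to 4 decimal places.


Q = K * Hb^2.5 * sin(2 * alpha_b)
Hb^2.5 = 1.87^2.5 = 4.781939
sin(2 * 13.5) = sin(27.0) = 0.453990
Q = 0.78 * 4.781939 * 0.453990
Q = 1.6933 m^3/s

1.6933


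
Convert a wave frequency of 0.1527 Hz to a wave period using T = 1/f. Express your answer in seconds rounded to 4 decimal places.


T = 1 / f
T = 1 / 0.1527
T = 6.5488 s

6.5488


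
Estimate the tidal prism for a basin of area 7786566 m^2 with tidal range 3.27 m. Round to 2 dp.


Tidal prism = Area * Tidal range
P = 7786566 * 3.27
P = 25462070.82 m^3

25462070.82


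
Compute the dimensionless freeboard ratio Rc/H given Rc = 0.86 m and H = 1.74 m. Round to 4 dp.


Relative freeboard = Rc / H
= 0.86 / 1.74
= 0.4943

0.4943


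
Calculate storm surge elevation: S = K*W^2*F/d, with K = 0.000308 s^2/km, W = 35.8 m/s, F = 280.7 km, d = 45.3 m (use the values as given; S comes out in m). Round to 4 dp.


S = K * W^2 * F / d
W^2 = 35.8^2 = 1281.64
S = 0.000308 * 1281.64 * 280.7 / 45.3
Numerator = 0.000308 * 1281.64 * 280.7 = 110.804955
S = 110.804955 / 45.3 = 2.4460 m

2.4460


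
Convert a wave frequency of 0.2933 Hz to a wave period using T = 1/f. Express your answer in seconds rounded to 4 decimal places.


T = 1 / f
T = 1 / 0.2933
T = 3.4095 s

3.4095


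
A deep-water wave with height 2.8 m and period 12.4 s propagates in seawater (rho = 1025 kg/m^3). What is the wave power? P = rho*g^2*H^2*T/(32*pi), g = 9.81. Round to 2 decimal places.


P = rho * g^2 * H^2 * T / (32 * pi)
P = 1025 * 9.81^2 * 2.8^2 * 12.4 / (32 * pi)
P = 1025 * 96.2361 * 7.8400 * 12.4 / 100.53096
P = 95389.33 W/m

95389.33


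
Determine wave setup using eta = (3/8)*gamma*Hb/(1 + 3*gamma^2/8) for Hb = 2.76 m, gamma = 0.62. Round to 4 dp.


eta = (3/8) * gamma * Hb / (1 + 3*gamma^2/8)
Numerator = (3/8) * 0.62 * 2.76 = 0.641700
Denominator = 1 + 3*0.62^2/8 = 1 + 0.144150 = 1.144150
eta = 0.641700 / 1.144150
eta = 0.5609 m

0.5609


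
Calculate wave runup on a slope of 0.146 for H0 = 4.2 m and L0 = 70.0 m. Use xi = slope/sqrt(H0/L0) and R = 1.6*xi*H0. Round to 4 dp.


xi = slope / sqrt(H0/L0)
H0/L0 = 4.2/70.0 = 0.060000
sqrt(0.060000) = 0.244949
xi = 0.146 / 0.244949 = 0.596043
R = 1.6 * xi * H0 = 1.6 * 0.596043 * 4.2
R = 4.0054 m

4.0054


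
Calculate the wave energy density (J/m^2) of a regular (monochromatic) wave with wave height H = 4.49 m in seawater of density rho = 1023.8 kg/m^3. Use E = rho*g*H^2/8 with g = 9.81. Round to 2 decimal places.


E = (1/8) * rho * g * H^2
E = (1/8) * 1023.8 * 9.81 * 4.49^2
E = 0.125 * 1023.8 * 9.81 * 20.1601
E = 25309.69 J/m^2

25309.69


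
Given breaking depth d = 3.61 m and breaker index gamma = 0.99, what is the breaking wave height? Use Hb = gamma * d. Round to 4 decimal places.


Hb = gamma * d
Hb = 0.99 * 3.61
Hb = 3.5739 m

3.5739


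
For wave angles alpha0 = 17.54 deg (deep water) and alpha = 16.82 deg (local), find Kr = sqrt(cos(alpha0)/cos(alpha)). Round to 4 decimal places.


Kr = sqrt(cos(alpha0) / cos(alpha))
cos(17.54) = 0.953507
cos(16.82) = 0.957219
Kr = sqrt(0.953507 / 0.957219)
Kr = sqrt(0.996122)
Kr = 0.9981

0.9981


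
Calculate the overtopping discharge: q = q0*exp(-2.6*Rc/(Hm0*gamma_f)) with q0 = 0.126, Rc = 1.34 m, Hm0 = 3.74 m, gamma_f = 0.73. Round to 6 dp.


q = q0 * exp(-2.6 * Rc / (Hm0 * gamma_f))
Exponent = -2.6 * 1.34 / (3.74 * 0.73)
= -2.6 * 1.34 / 2.7302
= -1.276097
exp(-1.276097) = 0.279125
q = 0.126 * 0.279125
q = 0.035170 m^3/s/m

0.035170


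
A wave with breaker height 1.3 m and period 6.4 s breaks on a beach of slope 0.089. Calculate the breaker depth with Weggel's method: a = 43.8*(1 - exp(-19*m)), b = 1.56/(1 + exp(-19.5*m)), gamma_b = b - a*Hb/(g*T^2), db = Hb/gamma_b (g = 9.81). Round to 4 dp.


a = 43.8 * (1 - exp(-19 * m))
exp(-19 * 0.089) = exp(-1.6910) = 0.184335
a = 43.8 * (1 - 0.184335) = 35.726123
b = 1.56 / (1 + exp(-19.5 * m))
exp(-19.5 * 0.089) = exp(-1.7355) = 0.176312
b = 1.56 / (1 + 0.176312) = 1.326179
Hb / (g * T^2) = 1.3 / (9.81 * 6.4^2) = 1.3 / 401.8176 = 0.00323530
gamma_b = b - a * Hb/(g*T^2) = 1.326179 - 35.726123 * 0.00323530 = 1.210594
db = Hb / gamma_b = 1.3 / 1.210594
db = 1.0739 m

1.0739


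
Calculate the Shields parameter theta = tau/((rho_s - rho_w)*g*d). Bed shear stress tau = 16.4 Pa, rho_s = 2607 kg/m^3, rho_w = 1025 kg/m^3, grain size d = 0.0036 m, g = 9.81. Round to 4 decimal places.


theta = tau / ((rho_s - rho_w) * g * d)
rho_s - rho_w = 2607 - 1025 = 1582
Denominator = 1582 * 9.81 * 0.0036 = 55.869912
theta = 16.4 / 55.869912
theta = 0.2935

0.2935


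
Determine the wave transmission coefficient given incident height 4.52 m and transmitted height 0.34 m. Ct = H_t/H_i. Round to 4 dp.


Ct = H_t / H_i
Ct = 0.34 / 4.52
Ct = 0.0752

0.0752


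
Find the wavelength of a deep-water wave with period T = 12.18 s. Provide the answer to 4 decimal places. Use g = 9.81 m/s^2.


L0 = g * T^2 / (2 * pi)
L0 = 9.81 * 12.18^2 / (2 * pi)
L0 = 9.81 * 148.3524 / 6.28319
L0 = 1455.3370 / 6.28319
L0 = 231.6241 m

231.6241


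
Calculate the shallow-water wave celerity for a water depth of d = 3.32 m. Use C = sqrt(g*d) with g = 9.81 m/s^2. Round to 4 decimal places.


Using the shallow-water approximation:
C = sqrt(g * d) = sqrt(9.81 * 3.32)
C = sqrt(32.5692)
C = 5.7069 m/s

5.7069


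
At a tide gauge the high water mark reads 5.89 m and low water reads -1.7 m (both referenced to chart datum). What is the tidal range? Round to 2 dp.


Tidal range = High water - Low water
Tidal range = 5.89 - (-1.7)
Tidal range = 7.59 m

7.59


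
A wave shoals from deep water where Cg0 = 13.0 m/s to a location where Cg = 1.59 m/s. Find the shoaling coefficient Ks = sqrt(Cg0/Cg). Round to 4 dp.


Ks = sqrt(Cg0 / Cg)
Ks = sqrt(13.0 / 1.59)
Ks = sqrt(8.1761)
Ks = 2.8594

2.8594


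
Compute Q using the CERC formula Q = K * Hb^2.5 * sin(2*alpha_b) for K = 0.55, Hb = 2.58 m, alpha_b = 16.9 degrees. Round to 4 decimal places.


Q = K * Hb^2.5 * sin(2 * alpha_b)
Hb^2.5 = 2.58^2.5 = 10.691762
sin(2 * 16.9) = sin(33.8) = 0.556296
Q = 0.55 * 10.691762 * 0.556296
Q = 3.2713 m^3/s

3.2713


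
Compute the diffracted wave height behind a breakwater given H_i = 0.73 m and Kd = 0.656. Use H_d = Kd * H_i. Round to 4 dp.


H_d = Kd * H_i
H_d = 0.656 * 0.73
H_d = 0.4789 m

0.4789


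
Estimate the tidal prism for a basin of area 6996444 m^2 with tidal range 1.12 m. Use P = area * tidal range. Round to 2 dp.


Tidal prism = Area * Tidal range
P = 6996444 * 1.12
P = 7836017.28 m^3

7836017.28


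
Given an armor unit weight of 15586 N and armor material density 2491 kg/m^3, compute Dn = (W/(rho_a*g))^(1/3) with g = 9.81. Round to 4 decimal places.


V = W / (rho_a * g)
V = 15586 / (2491 * 9.81)
V = 15586 / 24436.71
V = 0.637811 m^3
Dn = V^(1/3) = 0.637811^(1/3)
Dn = 0.8608 m

0.8608


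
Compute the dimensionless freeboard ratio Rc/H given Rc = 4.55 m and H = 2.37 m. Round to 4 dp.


Relative freeboard = Rc / H
= 4.55 / 2.37
= 1.9198

1.9198


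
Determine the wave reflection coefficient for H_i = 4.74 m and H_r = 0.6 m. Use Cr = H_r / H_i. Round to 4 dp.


Cr = H_r / H_i
Cr = 0.6 / 4.74
Cr = 0.1266

0.1266


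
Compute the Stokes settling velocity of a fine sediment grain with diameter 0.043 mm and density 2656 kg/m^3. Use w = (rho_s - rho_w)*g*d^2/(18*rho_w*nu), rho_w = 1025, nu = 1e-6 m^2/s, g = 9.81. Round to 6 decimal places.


w = (rho_s - rho_w) * g * d^2 / (18 * rho_w * nu)
d = 0.043 mm = 0.000043 m
rho_s - rho_w = 2656 - 1025 = 1631
Numerator = 1631 * 9.81 * (0.000043)^2 = 0.000029584203
Denominator = 18 * 1025 * 1e-6 = 0.018450
w = 0.001603 m/s

0.001603


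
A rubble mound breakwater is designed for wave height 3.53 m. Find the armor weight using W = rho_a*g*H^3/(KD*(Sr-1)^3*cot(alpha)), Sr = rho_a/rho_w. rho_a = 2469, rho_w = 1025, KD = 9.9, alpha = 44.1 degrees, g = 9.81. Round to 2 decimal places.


Sr = rho_a / rho_w = 2469 / 1025 = 2.408780
(Sr - 1) = 1.408780
(Sr - 1)^3 = 2.795954
cot(44.1) = 1 / tan(44.1) = 1 / 0.969067 = 1.031920
Numerator = 2469 * 9.81 * 3.53^3 = 1065403.7313
Denominator = 9.9 * 2.795954 * 1.031920 = 28.563484
W = 1065403.7313 / 28.563484
W = 37299.50 N

37299.50
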